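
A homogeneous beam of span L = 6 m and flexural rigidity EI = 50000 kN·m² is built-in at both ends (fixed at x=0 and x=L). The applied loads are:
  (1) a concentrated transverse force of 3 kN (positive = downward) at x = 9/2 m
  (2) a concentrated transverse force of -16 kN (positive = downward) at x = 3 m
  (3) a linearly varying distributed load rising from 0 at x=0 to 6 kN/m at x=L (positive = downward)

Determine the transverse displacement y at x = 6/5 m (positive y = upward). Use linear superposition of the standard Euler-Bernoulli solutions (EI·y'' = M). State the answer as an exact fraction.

y(6/5) = 553491/12500000000 m

Load 1 — point force P=3 kN at a=9/2 m (b=L-a=3/2):
  y_1 = -Pb²x²(3aL-(3a+b)x)/(6L³EI)  [x≤a] = -3·(3/2)²·(6/5)²·(3·(9/2)·6-(3·(9/2)+(3/2))·(6/5))/(6·6³·50000) = -189/20000000 m
Load 2 — point force P=-16 kN at a=3 m (b=L-a=3):
  y_2 = -Pb²x²(3aL-(3a+b)x)/(6L³EI)  [x≤a] = -(-16)·3²·(6/5)²·(3·3·6-(3·3+3)·(6/5))/(6·6³·50000) = 99/781250 m
Load 3 — triangular load w₀=6 kN/m (0→w₀ over full span):
  y_3 = -w₀x²(L-x)²(x+2L)/(120LEI) = -6·(6/5)²·(6-(6/5))²·((6/5)+2·6)/(120·6·50000) = -3564/48828125 m
Superposition: y = Σ y_i = 553491/12500000000 m ≈ 0.000044 m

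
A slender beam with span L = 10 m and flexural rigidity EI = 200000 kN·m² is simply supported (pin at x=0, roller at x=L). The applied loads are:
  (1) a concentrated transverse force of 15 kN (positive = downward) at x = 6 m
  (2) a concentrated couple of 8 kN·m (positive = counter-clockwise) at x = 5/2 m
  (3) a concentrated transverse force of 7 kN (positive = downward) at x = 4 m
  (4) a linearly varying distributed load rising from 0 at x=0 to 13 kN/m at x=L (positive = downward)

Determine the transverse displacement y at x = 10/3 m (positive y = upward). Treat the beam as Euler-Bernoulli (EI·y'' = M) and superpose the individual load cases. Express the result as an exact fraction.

Load 1 — point force P=15 kN at a=6 m (b=L-a=4):
  y_1 = -Pbx(L²-b²-x²)/(6LEI)  [x≤a] = -15·4·(10/3)·(10²-4²-(10/3)²)/(6·10·200000) = -41/33750 m
Load 2 — applied couple M₀=8 kN·m at a=5/2 m (b=L-a=15/2):
  y_2 = (M₀x³/(6L)-M₀(x-a)²/2+C₁x)/EI  [x>a] with C₁=M₀(3b²-L²)/(6L)=55/6 = (8·(10/3)³/(6·10)-8·((10/3)-(5/2))²/2+(55/6)·(10/3))/200000 = 53/324000 m
Load 3 — point force P=7 kN at a=4 m (b=L-a=6):
  y_3 = -Pbx(L²-b²-x²)/(6LEI)  [x≤a] = -7·6·(10/3)·(10²-6²-(10/3)²)/(6·10·200000) = -833/1350000 m
Load 4 — triangular load w₀=13 kN/m (0→w₀ over full span):
  y_4 = -w₀x(7L⁴-10L²x²+3x⁴)/(360LEI) = -13·(10/3)·(7·10⁴-10·10²·(10/3)²+3·(10/3)⁴)/(360·10·200000) = -13/3645 m
Superposition: y = Σ y_i = -381617/72900000 m ≈ -0.005235 m

y(10/3) = -381617/72900000 m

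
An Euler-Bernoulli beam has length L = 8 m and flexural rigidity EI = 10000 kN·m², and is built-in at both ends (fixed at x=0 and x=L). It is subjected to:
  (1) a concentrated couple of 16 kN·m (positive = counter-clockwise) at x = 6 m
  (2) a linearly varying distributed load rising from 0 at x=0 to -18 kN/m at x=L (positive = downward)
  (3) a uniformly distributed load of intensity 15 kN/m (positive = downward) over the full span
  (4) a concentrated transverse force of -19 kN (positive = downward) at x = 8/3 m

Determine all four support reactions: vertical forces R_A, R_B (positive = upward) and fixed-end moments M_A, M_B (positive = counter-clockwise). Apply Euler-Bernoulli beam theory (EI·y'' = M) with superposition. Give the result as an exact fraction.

R_A = 14351/540 kN, M_A = 3251/135 kN·m, R_B = 1309/540 kN, M_B = -1909/135 kN·m

Load 1 — applied couple M₀=16 kN·m at a=6 m (b=L-a=2):
  R_A = 6M₀ab/L³ = 6·16·6·2/8³ = 9/4 kN
  M_A = M₀b(2a-b)/L² = 16·2·(2·6-2)/8² = 5 kN·m
  R_B = -6M₀ab/L³ = -6·16·6·2/8³ = -9/4 kN
  M_B = M₀a(2b-a)/L² = 16·6·(2·2-6)/8² = -3 kN·m
Load 2 — triangular load w₀=-18 kN/m (0→w₀ over full span):
  R_A = 3w₀L/20 = 3·(-18)·8/20 = -108/5 kN
  M_A = w₀L²/30 = (-18)·8²/30 = -192/5 kN·m
  R_B = 7w₀L/20 = 7·(-18)·8/20 = -252/5 kN
  M_B = -w₀L²/20 = -(-18)·8²/20 = 288/5 kN·m
Load 3 — uniform load w=15 kN/m over full span:
  R_A = wL/2 = 15·8/2 = 60 kN
  M_A = wL²/12 = 15·8²/12 = 80 kN·m
  R_B = wL/2 = 15·8/2 = 60 kN
  M_B = -wL²/12 = -15·8²/12 = -80 kN·m
Load 4 — point force P=-19 kN at a=8/3 m (b=L-a=16/3):
  R_A = Pb²(3a+b)/L³ = (-19)·(16/3)²·(3·(8/3)+(16/3))/8³ = -380/27 kN
  M_A = Pab²/L² = (-19)·(8/3)·(16/3)²/8² = -608/27 kN·m
  R_B = Pa²(a+3b)/L³ = (-19)·(8/3)²·((8/3)+3·(16/3))/8³ = -133/27 kN
  M_B = -Pa²b/L² = -(-19)·(8/3)²·(16/3)/8² = 304/27 kN·m
Superposition: R_A = 14351/540 kN, M_A = 3251/135 kN·m, R_B = 1309/540 kN, M_B = -1909/135 kN·m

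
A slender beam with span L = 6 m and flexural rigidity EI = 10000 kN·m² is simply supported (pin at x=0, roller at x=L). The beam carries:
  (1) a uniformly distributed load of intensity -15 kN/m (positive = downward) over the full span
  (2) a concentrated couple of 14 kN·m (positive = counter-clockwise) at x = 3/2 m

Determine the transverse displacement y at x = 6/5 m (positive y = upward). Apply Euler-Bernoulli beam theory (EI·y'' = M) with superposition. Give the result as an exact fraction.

y(6/5) = 81279/5000000 m

Load 1 — uniform load w=-15 kN/m over full span:
  y_1 = -wx(L³-2Lx²+x³)/(24EI) = -(-15)·(6/5)·(6³-2·6·(6/5)²+(6/5)³)/(24·10000) = 2349/156250 m
Load 2 — applied couple M₀=14 kN·m at a=3/2 m (b=L-a=9/2):
  y_2 = (M₀x³/(6L)+C₁x)/EI  [x≤a] with C₁=M₀(3b²-L²)/(6L)=77/8 = (14·(6/5)³/(6·6)+(77/8)·(6/5))/10000 = 6111/5000000 m
Superposition: y = Σ y_i = 81279/5000000 m ≈ 0.016256 m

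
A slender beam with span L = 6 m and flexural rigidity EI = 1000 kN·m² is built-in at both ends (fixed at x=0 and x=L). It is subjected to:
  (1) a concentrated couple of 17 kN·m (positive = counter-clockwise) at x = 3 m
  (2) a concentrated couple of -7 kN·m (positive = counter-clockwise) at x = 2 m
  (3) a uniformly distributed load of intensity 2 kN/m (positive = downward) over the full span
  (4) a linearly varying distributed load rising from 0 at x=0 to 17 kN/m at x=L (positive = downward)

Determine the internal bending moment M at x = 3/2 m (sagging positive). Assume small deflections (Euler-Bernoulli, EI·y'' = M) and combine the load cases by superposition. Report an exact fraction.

M(3/2) = 719/480 kN·m

Load 1 — applied couple M₀=17 kN·m at a=3 m (b=L-a=3):
  M_1 = R_Ax - M_A  [x≤a] with R_A=17/4, M_A=17/4 = (17/4)·(3/2) - (17/4) = 17/8 kN·m
Load 2 — applied couple M₀=-7 kN·m at a=2 m (b=L-a=4):
  M_2 = R_Ax - M_A  [x≤a] with R_A=-14/9, M_A=0 = (-14/9)·(3/2) - 0 = -7/3 kN·m
Load 3 — uniform load w=2 kN/m over full span:
  M_3 = wLx/2 - wL²/12 - wx²/2 = 2·6·(3/2)/2 - 2·6²/12 - 2·(3/2)²/2 = 3/4 kN·m
Load 4 — triangular load w₀=17 kN/m (0→w₀ over full span):
  M_4 = 3w₀Lx/20 - w₀L²/30 - w₀x³/(6L) = 3·17·6·(3/2)/20 - 17·6²/30 - 17·(3/2)³/(6·6) = 153/160 kN·m
Superposition: M = Σ M_i = 719/480 kN·m ≈ 1.497917 kN·m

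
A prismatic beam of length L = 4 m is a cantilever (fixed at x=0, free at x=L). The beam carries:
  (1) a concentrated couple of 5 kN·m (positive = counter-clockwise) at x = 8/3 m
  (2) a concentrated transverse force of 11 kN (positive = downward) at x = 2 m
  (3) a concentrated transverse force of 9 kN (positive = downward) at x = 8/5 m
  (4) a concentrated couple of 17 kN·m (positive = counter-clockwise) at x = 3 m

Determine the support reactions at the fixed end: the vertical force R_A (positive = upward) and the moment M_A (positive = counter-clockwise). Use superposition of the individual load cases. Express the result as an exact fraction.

R_A = 20 kN, M_A = 72/5 kN·m

Load 1 — applied couple M₀=5 kN·m at a=8/3 m (b=L-a=4/3):
  R_A = 0 kN
  M_A = -M₀ = -5 kN·m
Load 2 — point force P=11 kN at a=2 m (b=L-a=2):
  R_A = P = 11 kN
  M_A = Pa = 11·2 = 22 kN·m
Load 3 — point force P=9 kN at a=8/5 m (b=L-a=12/5):
  R_A = P = 9 kN
  M_A = Pa = 9·(8/5) = 72/5 kN·m
Load 4 — applied couple M₀=17 kN·m at a=3 m (b=L-a=1):
  R_A = 0 kN
  M_A = -M₀ = -17 kN·m
Superposition: R_A = 20 kN, M_A = 72/5 kN·m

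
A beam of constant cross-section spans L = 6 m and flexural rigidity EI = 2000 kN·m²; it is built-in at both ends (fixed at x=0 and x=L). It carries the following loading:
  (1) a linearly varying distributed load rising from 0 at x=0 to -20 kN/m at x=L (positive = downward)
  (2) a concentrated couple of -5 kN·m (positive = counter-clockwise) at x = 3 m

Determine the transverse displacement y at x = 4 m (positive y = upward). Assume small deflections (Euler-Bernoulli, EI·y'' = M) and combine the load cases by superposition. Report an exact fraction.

y(4) = 497/36000 m

Load 1 — triangular load w₀=-20 kN/m (0→w₀ over full span):
  y_1 = -w₀x²(L-x)²(x+2L)/(120LEI) = -(-20)·4²·(6-4)²·(4+2·6)/(120·6·2000) = 16/1125 m
Load 2 — applied couple M₀=-5 kN·m at a=3 m (b=L-a=3):
  y_2 = (R_Ax³/6 - M_Ax²/2 - M₀(x-a)²/2)/EI  [x>a] with R_A=-5/4, M_A=-5/4 = ((-5/4)·4³/6 - (-5/4)·4²/2 - (-5)·(4-3)²/2)/2000 = -1/2400 m
Superposition: y = Σ y_i = 497/36000 m ≈ 0.013806 m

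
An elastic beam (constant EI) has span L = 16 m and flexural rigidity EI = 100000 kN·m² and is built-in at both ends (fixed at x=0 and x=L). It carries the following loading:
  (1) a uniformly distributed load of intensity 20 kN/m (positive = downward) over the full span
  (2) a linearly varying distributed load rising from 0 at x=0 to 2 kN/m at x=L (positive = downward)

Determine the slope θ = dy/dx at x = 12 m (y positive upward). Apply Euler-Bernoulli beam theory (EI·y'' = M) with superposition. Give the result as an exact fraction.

Load 1 — uniform load w=20 kN/m over full span:
  θ_1 = -wx(L-x)(L-2x)/(12EI) = -20·12·(16-12)·(16-2·12)/(12·100000) = 4/625 rad
Load 2 — triangular load w₀=2 kN/m (0→w₀ over full span):
  θ_2 = -w₀(2x(L-x)(L-2x)(x+2L)+x²(L-x)²)/(120LEI) = -2·(2·12·(16-12)·(16-2·12)·(12+2·16)+12²·(16-12)²)/(120·16·100000) = 41/125000 rad
Superposition: θ = Σ θ_i = 841/125000 rad ≈ 0.006728 rad

θ(12) = 841/125000 rad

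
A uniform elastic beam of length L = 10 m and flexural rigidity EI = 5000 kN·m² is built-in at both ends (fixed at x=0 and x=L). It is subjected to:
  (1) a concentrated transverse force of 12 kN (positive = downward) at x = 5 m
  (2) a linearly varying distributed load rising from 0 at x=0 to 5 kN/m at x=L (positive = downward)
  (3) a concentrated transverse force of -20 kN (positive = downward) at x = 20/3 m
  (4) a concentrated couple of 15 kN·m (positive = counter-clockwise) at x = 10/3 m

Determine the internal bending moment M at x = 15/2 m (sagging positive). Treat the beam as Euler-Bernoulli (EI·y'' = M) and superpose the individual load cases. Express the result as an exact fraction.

M(15/2) = -2575/864 kN·m

Load 1 — point force P=12 kN at a=5 m (b=L-a=5):
  M_1 = Pa²(a+3b)(L-x)/L³ - Pa²b/L²  [x>a] = 12·5²·(5+3·5)·(10-(15/2))/10³ - 12·5²·5/10² = 0 kN·m
Load 2 — triangular load w₀=5 kN/m (0→w₀ over full span):
  M_2 = 3w₀Lx/20 - w₀L²/30 - w₀x³/(6L) = 3·5·10·(15/2)/20 - 5·10²/30 - 5·(15/2)³/(6·10) = 425/96 kN·m
Load 3 — point force P=-20 kN at a=20/3 m (b=L-a=10/3):
  M_3 = Pa²(a+3b)(L-x)/L³ - Pa²b/L²  [x>a] = (-20)·(20/3)²·((20/3)+3·(10/3))·(10-(15/2))/10³ - (-20)·(20/3)²·(10/3)/10² = -200/27 kN·m
Load 4 — applied couple M₀=15 kN·m at a=10/3 m (b=L-a=20/3):
  M_4 = R_Ax - M_A - M₀  [x>a] with R_A=2, M_A=0 = 2·(15/2) - 0 - 15 = 0 kN·m
Superposition: M = Σ M_i = -2575/864 kN·m ≈ -2.980324 kN·m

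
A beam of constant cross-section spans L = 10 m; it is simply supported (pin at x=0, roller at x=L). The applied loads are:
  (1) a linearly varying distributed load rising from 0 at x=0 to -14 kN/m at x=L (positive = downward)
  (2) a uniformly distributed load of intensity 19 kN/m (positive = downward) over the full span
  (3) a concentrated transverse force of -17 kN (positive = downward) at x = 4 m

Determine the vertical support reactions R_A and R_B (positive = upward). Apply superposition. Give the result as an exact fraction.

R_A = 922/15 kN, R_B = 623/15 kN

Load 1 — triangular load w₀=-14 kN/m (0→w₀ over full span):
  R_A = w₀L/6 = (-14)·10/6 = -70/3 kN
  R_B = w₀L/3 = (-14)·10/3 = -140/3 kN
Load 2 — uniform load w=19 kN/m over full span:
  R_A = wL/2 = 19·10/2 = 95 kN
  R_B = wL/2 = 19·10/2 = 95 kN
Load 3 — point force P=-17 kN at a=4 m (b=L-a=6):
  R_A = Pb/L = (-17)·6/10 = -51/5 kN
  R_B = Pa/L = (-17)·4/10 = -34/5 kN
Superposition: R_A = 922/15 kN, R_B = 623/15 kN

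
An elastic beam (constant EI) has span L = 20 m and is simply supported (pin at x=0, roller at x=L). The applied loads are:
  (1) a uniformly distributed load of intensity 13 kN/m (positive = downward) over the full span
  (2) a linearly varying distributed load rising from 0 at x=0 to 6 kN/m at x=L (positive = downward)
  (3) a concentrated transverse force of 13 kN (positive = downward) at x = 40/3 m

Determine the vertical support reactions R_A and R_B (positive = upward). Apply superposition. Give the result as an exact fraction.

Load 1 — uniform load w=13 kN/m over full span:
  R_A = wL/2 = 13·20/2 = 130 kN
  R_B = wL/2 = 13·20/2 = 130 kN
Load 2 — triangular load w₀=6 kN/m (0→w₀ over full span):
  R_A = w₀L/6 = 6·20/6 = 20 kN
  R_B = w₀L/3 = 6·20/3 = 40 kN
Load 3 — point force P=13 kN at a=40/3 m (b=L-a=20/3):
  R_A = Pb/L = 13·(20/3)/20 = 13/3 kN
  R_B = Pa/L = 13·(40/3)/20 = 26/3 kN
Superposition: R_A = 463/3 kN, R_B = 536/3 kN

R_A = 463/3 kN, R_B = 536/3 kN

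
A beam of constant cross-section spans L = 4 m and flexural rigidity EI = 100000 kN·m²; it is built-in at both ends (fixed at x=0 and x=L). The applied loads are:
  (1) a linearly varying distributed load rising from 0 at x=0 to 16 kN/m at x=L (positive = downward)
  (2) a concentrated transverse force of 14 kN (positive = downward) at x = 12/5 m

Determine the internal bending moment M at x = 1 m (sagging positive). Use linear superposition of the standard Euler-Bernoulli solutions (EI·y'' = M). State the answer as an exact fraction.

M(1) = -6/125 kN·m

Load 1 — triangular load w₀=16 kN/m (0→w₀ over full span):
  M_1 = 3w₀Lx/20 - w₀L²/30 - w₀x³/(6L) = 3·16·4·1/20 - 16·4²/30 - 16·1³/(6·4) = 2/5 kN·m
Load 2 — point force P=14 kN at a=12/5 m (b=L-a=8/5):
  M_2 = Pb²(3a+b)x/L³ - Pab²/L²  [x≤a] = 14·(8/5)²·(3·(12/5)+(8/5))·1/4³ - 14·(12/5)·(8/5)²/4² = -56/125 kN·m
Superposition: M = Σ M_i = -6/125 kN·m ≈ -0.048000 kN·m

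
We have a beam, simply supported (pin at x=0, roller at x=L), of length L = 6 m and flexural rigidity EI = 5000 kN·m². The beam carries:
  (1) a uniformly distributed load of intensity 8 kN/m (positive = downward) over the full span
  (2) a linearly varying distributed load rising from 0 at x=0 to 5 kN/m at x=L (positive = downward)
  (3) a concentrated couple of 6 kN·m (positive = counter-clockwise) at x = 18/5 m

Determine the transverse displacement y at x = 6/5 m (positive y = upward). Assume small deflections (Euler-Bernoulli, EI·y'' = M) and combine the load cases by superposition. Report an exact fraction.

Load 1 — uniform load w=8 kN/m over full span:
  y_1 = -wx(L³-2Lx²+x³)/(24EI) = -8·(6/5)·(6³-2·6·(6/5)²+(6/5)³)/(24·5000) = -6264/390625 m
Load 2 — triangular load w₀=5 kN/m (0→w₀ over full span):
  y_2 = -w₀x(7L⁴-10L²x²+3x⁴)/(360LEI) = -5·(6/5)·(7·6⁴-10·6²·(6/5)²+3·(6/5)⁴)/(360·6·5000) = -9288/1953125 m
Load 3 — applied couple M₀=6 kN·m at a=18/5 m (b=L-a=12/5):
  y_3 = (M₀x³/(6L)+C₁x)/EI  [x≤a] with C₁=M₀(3b²-L²)/(6L)=-78/25 = (6·(6/5)³/(6·6)+(-78/25)·(6/5))/5000 = -54/78125 m
Superposition: y = Σ y_i = -41958/1953125 m ≈ -0.021482 m

y(6/5) = -41958/1953125 m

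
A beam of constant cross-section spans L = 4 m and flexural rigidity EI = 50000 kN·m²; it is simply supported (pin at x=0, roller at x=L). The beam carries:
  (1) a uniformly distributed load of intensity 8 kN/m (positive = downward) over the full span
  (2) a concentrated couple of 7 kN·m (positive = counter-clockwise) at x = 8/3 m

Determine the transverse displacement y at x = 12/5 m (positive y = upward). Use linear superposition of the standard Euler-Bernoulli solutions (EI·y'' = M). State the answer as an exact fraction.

y(12/5) = -6757/11718750 m

Load 1 — uniform load w=8 kN/m over full span:
  y_1 = -wx(L³-2Lx²+x³)/(24EI) = -8·(12/5)·(4³-2·4·(12/5)²+(12/5)³)/(24·50000) = -992/1953125 m
Load 2 — applied couple M₀=7 kN·m at a=8/3 m (b=L-a=4/3):
  y_2 = (M₀x³/(6L)+C₁x)/EI  [x≤a] with C₁=M₀(3b²-L²)/(6L)=-28/9 = (7·(12/5)³/(6·4)+(-28/9)·(12/5))/50000 = -161/2343750 m
Superposition: y = Σ y_i = -6757/11718750 m ≈ -0.000577 m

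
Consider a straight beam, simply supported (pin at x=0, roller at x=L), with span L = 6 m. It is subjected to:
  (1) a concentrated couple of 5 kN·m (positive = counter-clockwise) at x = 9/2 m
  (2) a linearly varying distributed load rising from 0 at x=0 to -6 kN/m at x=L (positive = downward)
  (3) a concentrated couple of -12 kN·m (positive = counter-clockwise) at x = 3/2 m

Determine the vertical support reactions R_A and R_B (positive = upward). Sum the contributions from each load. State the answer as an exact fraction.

Load 1 — applied couple M₀=5 kN·m at a=9/2 m (b=L-a=3/2):
  R_A = M₀/L = 5/6 kN
  R_B = -M₀/L = -5/6 kN
Load 2 — triangular load w₀=-6 kN/m (0→w₀ over full span):
  R_A = w₀L/6 = (-6)·6/6 = -6 kN
  R_B = w₀L/3 = (-6)·6/3 = -12 kN
Load 3 — applied couple M₀=-12 kN·m at a=3/2 m (b=L-a=9/2):
  R_A = M₀/L = (-12)/6 = -2 kN
  R_B = -M₀/L = -(-12)/6 = 2 kN
Superposition: R_A = -43/6 kN, R_B = -65/6 kN

R_A = -43/6 kN, R_B = -65/6 kN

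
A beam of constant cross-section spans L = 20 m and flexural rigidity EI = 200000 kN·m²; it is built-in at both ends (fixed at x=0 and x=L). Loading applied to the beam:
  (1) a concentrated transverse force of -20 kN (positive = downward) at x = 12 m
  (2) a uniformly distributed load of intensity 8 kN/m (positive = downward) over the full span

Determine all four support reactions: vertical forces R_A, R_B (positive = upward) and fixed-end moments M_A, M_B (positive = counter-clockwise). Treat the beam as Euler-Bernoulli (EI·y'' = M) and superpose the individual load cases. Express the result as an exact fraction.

R_A = 1824/25 kN, M_A = 3424/15 kN·m, R_B = 1676/25 kN, M_B = -3136/15 kN·m

Load 1 — point force P=-20 kN at a=12 m (b=L-a=8):
  R_A = Pb²(3a+b)/L³ = (-20)·8²·(3·12+8)/20³ = -176/25 kN
  M_A = Pab²/L² = (-20)·12·8²/20² = -192/5 kN·m
  R_B = Pa²(a+3b)/L³ = (-20)·12²·(12+3·8)/20³ = -324/25 kN
  M_B = -Pa²b/L² = -(-20)·12²·8/20² = 288/5 kN·m
Load 2 — uniform load w=8 kN/m over full span:
  R_A = wL/2 = 8·20/2 = 80 kN
  M_A = wL²/12 = 8·20²/12 = 800/3 kN·m
  R_B = wL/2 = 8·20/2 = 80 kN
  M_B = -wL²/12 = -8·20²/12 = -800/3 kN·m
Superposition: R_A = 1824/25 kN, M_A = 3424/15 kN·m, R_B = 1676/25 kN, M_B = -3136/15 kN·m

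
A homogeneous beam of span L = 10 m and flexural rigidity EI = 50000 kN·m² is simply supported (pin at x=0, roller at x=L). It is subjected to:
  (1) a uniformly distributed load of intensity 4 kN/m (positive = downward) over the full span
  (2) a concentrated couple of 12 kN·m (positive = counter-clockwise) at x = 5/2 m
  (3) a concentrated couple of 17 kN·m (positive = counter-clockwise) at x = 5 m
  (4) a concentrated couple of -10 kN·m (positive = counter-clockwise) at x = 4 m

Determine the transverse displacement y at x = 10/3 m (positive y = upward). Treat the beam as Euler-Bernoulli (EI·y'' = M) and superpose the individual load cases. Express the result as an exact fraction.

Load 1 — uniform load w=4 kN/m over full span:
  y_1 = -wx(L³-2Lx²+x³)/(24EI) = -4·(10/3)·(10³-2·10·(10/3)²+(10/3)³)/(24·50000) = -11/1215 m
Load 2 — applied couple M₀=12 kN·m at a=5/2 m (b=L-a=15/2):
  y_2 = (M₀x³/(6L)-M₀(x-a)²/2+C₁x)/EI  [x>a] with C₁=M₀(3b²-L²)/(6L)=55/4 = (12·(10/3)³/(6·10)-12·((10/3)-(5/2))²/2+(55/4)·(10/3))/50000 = 53/54000 m
Load 3 — applied couple M₀=17 kN·m at a=5 m (b=L-a=5):
  y_3 = (M₀x³/(6L)+C₁x)/EI  [x≤a] with C₁=M₀(3b²-L²)/(6L)=-85/12 = (17·(10/3)³/(6·10)+(-85/12)·(10/3))/50000 = -17/64800 m
Load 4 — applied couple M₀=-10 kN·m at a=4 m (b=L-a=6):
  y_4 = (M₀x³/(6L)+C₁x)/EI  [x≤a] with C₁=M₀(3b²-L²)/(6L)=-4/3 = ((-10)·(10/3)³/(6·10)+(-4/3)·(10/3))/50000 = -43/202500 m
Superposition: y = Σ y_i = -41537/4860000 m ≈ -0.008547 m

y(10/3) = -41537/4860000 m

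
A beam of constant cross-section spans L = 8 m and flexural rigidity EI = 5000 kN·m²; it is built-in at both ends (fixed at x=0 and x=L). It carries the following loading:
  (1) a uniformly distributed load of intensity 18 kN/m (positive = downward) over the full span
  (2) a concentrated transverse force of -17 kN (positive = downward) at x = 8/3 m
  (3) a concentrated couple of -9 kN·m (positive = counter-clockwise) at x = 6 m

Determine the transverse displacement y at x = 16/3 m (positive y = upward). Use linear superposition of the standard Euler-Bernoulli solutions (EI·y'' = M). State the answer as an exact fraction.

Load 1 — uniform load w=18 kN/m over full span:
  y_1 = -wx²(L-x)²/(24EI) = -18·(16/3)²·(8-(16/3))²/(24·5000) = -512/16875 m
Load 2 — point force P=-17 kN at a=8/3 m (b=L-a=16/3):
  y_2 = -Pa²(L-x)²(3bL-(3b+a)(L-x))/(6L³EI)  [x>a] = -(-17)·(8/3)²·(8-(16/3))²·(3·(16/3)·8-(3·(16/3)+(8/3))·(8-(16/3)))/(6·8³·5000) = 5984/1366875 m
Load 3 — applied couple M₀=-9 kN·m at a=6 m (b=L-a=2):
  y_3 = (R_Ax³/6 - M_Ax²/2)/EI  [x≤a] with R_A=-81/64, M_A=-45/16 = ((-81/64)·(16/3)³/6 - (-45/16)·(16/3)²/2)/5000 = 1/625 m
Superposition: y = Σ y_i = -33301/1366875 m ≈ -0.024363 m

y(16/3) = -33301/1366875 m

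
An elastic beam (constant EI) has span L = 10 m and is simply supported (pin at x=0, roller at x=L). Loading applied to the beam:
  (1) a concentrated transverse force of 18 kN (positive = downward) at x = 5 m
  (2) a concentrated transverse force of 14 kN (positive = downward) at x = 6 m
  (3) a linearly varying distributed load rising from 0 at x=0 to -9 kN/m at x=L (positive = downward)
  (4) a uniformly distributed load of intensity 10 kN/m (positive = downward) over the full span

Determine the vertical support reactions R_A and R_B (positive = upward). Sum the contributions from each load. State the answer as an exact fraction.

Load 1 — point force P=18 kN at a=5 m (b=L-a=5):
  R_A = Pb/L = 18·5/10 = 9 kN
  R_B = Pa/L = 18·5/10 = 9 kN
Load 2 — point force P=14 kN at a=6 m (b=L-a=4):
  R_A = Pb/L = 14·4/10 = 28/5 kN
  R_B = Pa/L = 14·6/10 = 42/5 kN
Load 3 — triangular load w₀=-9 kN/m (0→w₀ over full span):
  R_A = w₀L/6 = (-9)·10/6 = -15 kN
  R_B = w₀L/3 = (-9)·10/3 = -30 kN
Load 4 — uniform load w=10 kN/m over full span:
  R_A = wL/2 = 10·10/2 = 50 kN
  R_B = wL/2 = 10·10/2 = 50 kN
Superposition: R_A = 248/5 kN, R_B = 187/5 kN

R_A = 248/5 kN, R_B = 187/5 kN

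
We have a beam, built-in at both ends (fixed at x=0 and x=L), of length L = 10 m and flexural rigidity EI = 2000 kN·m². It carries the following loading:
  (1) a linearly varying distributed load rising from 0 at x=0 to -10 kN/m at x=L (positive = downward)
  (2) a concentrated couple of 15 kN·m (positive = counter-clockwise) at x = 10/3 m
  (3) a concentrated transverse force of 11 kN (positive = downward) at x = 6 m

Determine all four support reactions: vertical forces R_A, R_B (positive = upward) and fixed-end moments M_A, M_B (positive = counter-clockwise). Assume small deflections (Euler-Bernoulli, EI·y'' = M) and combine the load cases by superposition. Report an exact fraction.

Load 1 — triangular load w₀=-10 kN/m (0→w₀ over full span):
  R_A = 3w₀L/20 = 3·(-10)·10/20 = -15 kN
  M_A = w₀L²/30 = (-10)·10²/30 = -100/3 kN·m
  R_B = 7w₀L/20 = 7·(-10)·10/20 = -35 kN
  M_B = -w₀L²/20 = -(-10)·10²/20 = 50 kN·m
Load 2 — applied couple M₀=15 kN·m at a=10/3 m (b=L-a=20/3):
  R_A = 6M₀ab/L³ = 6·15·(10/3)·(20/3)/10³ = 2 kN
  M_A = M₀b(2a-b)/L² = 15·(20/3)·(2·(10/3)-(20/3))/10² = 0 kN·m
  R_B = -6M₀ab/L³ = -6·15·(10/3)·(20/3)/10³ = -2 kN
  M_B = M₀a(2b-a)/L² = 15·(10/3)·(2·(20/3)-(10/3))/10² = 5 kN·m
Load 3 — point force P=11 kN at a=6 m (b=L-a=4):
  R_A = Pb²(3a+b)/L³ = 11·4²·(3·6+4)/10³ = 484/125 kN
  M_A = Pab²/L² = 11·6·4²/10² = 264/25 kN·m
  R_B = Pa²(a+3b)/L³ = 11·6²·(6+3·4)/10³ = 891/125 kN
  M_B = -Pa²b/L² = -11·6²·4/10² = -396/25 kN·m
Superposition: R_A = -1141/125 kN, M_A = -1708/75 kN·m, R_B = -3734/125 kN, M_B = 979/25 kN·m

R_A = -1141/125 kN, M_A = -1708/75 kN·m, R_B = -3734/125 kN, M_B = 979/25 kN·m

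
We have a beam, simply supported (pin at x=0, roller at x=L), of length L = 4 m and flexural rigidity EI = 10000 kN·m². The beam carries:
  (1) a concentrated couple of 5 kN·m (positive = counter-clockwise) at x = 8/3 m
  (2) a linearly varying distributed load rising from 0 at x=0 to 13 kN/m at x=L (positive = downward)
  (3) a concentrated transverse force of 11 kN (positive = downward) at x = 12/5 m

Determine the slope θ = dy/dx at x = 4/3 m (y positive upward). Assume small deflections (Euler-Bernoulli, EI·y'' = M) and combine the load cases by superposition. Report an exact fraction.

Load 1 — applied couple M₀=5 kN·m at a=8/3 m (b=L-a=4/3):
  θ_1 = (M₀x²/(2L)+C₁)/EI  [x≤a] with C₁=M₀(3b²-L²)/(6L)=-20/9 = (5·(4/3)²/(2·4)+(-20/9))/10000 = -1/9000 rad
Load 2 — triangular load w₀=13 kN/m (0→w₀ over full span):
  θ_2 = -w₀(7L⁴-30L²x²+15x⁴)/(360LEI) = -13·(7·4⁴-30·4²·(4/3)²+15·(4/3)⁴)/(360·4·10000) = -676/759375 rad
Load 3 — point force P=11 kN at a=12/5 m (b=L-a=8/5):
  θ_3 = -Pb(L²-b²-3x²)/(6LEI)  [x≤a] = -11·(8/5)·(4²-(8/5)²-3·(4/3)²)/(6·4·10000) = -418/703125 rad
Superposition: θ = Σ θ_i = -242363/151875000 rad ≈ -0.001596 rad

θ(4/3) = -242363/151875000 rad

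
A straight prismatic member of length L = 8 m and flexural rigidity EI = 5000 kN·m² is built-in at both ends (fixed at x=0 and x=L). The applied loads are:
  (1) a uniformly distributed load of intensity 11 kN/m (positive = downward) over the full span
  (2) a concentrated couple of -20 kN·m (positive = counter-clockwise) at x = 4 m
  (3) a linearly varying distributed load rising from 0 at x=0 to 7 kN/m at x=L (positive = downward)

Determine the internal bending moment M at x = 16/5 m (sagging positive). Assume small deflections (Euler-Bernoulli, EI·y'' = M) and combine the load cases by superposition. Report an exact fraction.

Load 1 — uniform load w=11 kN/m over full span:
  M_1 = wLx/2 - wL²/12 - wx²/2 = 11·8·(16/5)/2 - 11·8²/12 - 11·(16/5)²/2 = 1936/75 kN·m
Load 2 — applied couple M₀=-20 kN·m at a=4 m (b=L-a=4):
  M_2 = R_Ax - M_A  [x≤a] with R_A=-15/4, M_A=-5 = (-15/4)·(16/5) - (-5) = -7 kN·m
Load 3 — triangular load w₀=7 kN/m (0→w₀ over full span):
  M_3 = 3w₀Lx/20 - w₀L²/30 - w₀x³/(6L) = 3·7·8·(16/5)/20 - 7·8²/30 - 7·(16/5)³/(6·8) = 896/125 kN·m
Superposition: M = Σ M_i = 9743/375 kN·m ≈ 25.981333 kN·m

M(16/5) = 9743/375 kN·m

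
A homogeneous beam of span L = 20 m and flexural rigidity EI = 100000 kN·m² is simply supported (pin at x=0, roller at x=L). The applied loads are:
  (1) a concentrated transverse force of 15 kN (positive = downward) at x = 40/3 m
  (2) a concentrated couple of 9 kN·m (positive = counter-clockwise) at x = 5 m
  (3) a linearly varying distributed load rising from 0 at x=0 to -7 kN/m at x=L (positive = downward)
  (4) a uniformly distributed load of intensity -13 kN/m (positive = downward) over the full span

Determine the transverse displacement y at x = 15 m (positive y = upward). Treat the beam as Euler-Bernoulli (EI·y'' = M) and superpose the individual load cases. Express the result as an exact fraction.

Load 1 — point force P=15 kN at a=40/3 m (b=L-a=20/3):
  y_1 = -Pa(L-x)(2Lx-a²-x²)/(6LEI)  [x>a] = -15·(40/3)·(20-15)·(2·20·15-(40/3)²-15²)/(6·20·100000) = -71/4320 m
Load 2 — applied couple M₀=9 kN·m at a=5 m (b=L-a=15):
  y_2 = (M₀x³/(6L)-M₀(x-a)²/2+C₁x)/EI  [x>a] with C₁=M₀(3b²-L²)/(6L)=165/8 = (9·15³/(6·20)-9·(15-5)²/2+(165/8)·15)/100000 = 9/8000 m
Load 3 — triangular load w₀=-7 kN/m (0→w₀ over full span):
  y_3 = -w₀x(7L⁴-10L²x²+3x⁴)/(360LEI) = -(-7)·15·(7·20⁴-10·20²·15²+3·15⁴)/(360·20·100000) = 833/15360 m
Load 4 — uniform load w=-13 kN/m over full span:
  y_4 = -wx(L³-2Lx²+x³)/(24EI) = -(-13)·15·(20³-2·20·15²+15³)/(24·100000) = 247/1280 m
Superposition: y = Σ y_i = 801413/3456000 m ≈ 0.231890 m

y(15) = 801413/3456000 m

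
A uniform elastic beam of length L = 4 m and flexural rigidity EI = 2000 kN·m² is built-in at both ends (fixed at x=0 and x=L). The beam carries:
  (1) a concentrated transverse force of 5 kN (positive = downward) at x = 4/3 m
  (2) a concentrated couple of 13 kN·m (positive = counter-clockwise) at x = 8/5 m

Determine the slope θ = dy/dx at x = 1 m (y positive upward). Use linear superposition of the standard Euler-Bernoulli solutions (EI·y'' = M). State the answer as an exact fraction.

θ(1) = -149/900000 rad

Load 1 — point force P=5 kN at a=4/3 m (b=L-a=8/3):
  θ_1 = -Pb²x(2aL-(3a+b)x)/(2L³EI)  [x≤a] = -5·(8/3)²·1·(2·(4/3)·4-(3·(4/3)+(8/3))·1)/(2·4³·2000) = -1/1800 rad
Load 2 — applied couple M₀=13 kN·m at a=8/5 m (b=L-a=12/5):
  θ_2 = (R_Ax²/2 - M_Ax)/EI  [x≤a] with R_A=117/25, M_A=39/25 = ((117/25)·1²/2 - (39/25)·1)/2000 = 39/100000 rad
Superposition: θ = Σ θ_i = -149/900000 rad ≈ -0.000166 rad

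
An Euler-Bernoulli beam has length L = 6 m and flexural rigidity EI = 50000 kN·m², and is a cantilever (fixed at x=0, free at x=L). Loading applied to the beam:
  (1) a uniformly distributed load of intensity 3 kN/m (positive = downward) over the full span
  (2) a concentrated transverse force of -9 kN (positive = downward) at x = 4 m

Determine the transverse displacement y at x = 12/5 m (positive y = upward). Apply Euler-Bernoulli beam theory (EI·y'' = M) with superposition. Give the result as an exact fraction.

Load 1 — uniform load w=3 kN/m over full span:
  y_1 = -wx²(x²-4Lx+6L²)/(24EI) = -3·(12/5)²·((12/5)²-4·6·(12/5)+6·6²)/(24·50000) = -4617/1953125 m
Load 2 — point force P=-9 kN at a=4 m (b=L-a=2):
  y_2 = -Px²(3a-x)/(6EI)  [x≤a] = -(-9)·(12/5)²·(3·4-(12/5))/(6·50000) = 648/390625 m
Superposition: y = Σ y_i = -1377/1953125 m ≈ -0.000705 m

y(12/5) = -1377/1953125 m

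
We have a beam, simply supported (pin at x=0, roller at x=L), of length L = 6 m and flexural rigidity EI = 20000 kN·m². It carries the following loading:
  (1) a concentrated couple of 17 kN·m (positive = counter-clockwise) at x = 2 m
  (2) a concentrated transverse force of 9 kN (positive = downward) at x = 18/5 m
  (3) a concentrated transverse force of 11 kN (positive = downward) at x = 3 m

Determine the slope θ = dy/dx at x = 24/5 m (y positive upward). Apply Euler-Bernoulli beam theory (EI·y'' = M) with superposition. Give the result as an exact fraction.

θ(24/5) = 42517/30000000 rad

Load 1 — applied couple M₀=17 kN·m at a=2 m (b=L-a=4):
  θ_1 = (M₀x²/(2L)-M₀(x-a)+C₁)/EI  [x>a] with C₁=M₀(3b²-L²)/(6L)=17/3 = (17·(24/5)²/(2·6)-17·((24/5)-2)+(17/3))/20000 = -697/1500000 rad
Load 2 — point force P=9 kN at a=18/5 m (b=L-a=12/5):
  θ_2 = -Pa(2L²-6Lx+3x²+a²)/(6LEI)  [x>a] = -9·(18/5)·(2·6²-6·6·(24/5)+3·(24/5)²+(18/5)²)/(6·6·20000) = 1053/1250000 rad
Load 3 — point force P=11 kN at a=3 m (b=L-a=3):
  θ_3 = -Pa(2L²-6Lx+3x²+a²)/(6LEI)  [x>a] = -11·3·(2·6²-6·6·(24/5)+3·(24/5)²+3²)/(6·6·20000) = 2079/2000000 rad
Superposition: θ = Σ θ_i = 42517/30000000 rad ≈ 0.001417 rad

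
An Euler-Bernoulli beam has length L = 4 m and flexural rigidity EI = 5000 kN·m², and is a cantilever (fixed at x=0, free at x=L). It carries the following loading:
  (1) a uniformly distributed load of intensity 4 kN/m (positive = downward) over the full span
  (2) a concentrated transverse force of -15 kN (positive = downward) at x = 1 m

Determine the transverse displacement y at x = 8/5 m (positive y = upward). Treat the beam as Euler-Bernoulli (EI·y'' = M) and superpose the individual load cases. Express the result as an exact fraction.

Load 1 — uniform load w=4 kN/m over full span:
  y_1 = -wx²(x²-4Lx+6L²)/(24EI) = -4·(8/5)²·((8/5)²-4·4·(8/5)+6·4²)/(24·5000) = -2432/390625 m
Load 2 — point force P=-15 kN at a=1 m (b=L-a=3):
  y_2 = -Pa²(3x-a)/(6EI)  [x>a] = -(-15)·1²·(3·(8/5)-1)/(6·5000) = 19/10000 m
Superposition: y = Σ y_i = -27037/6250000 m ≈ -0.004326 m

y(8/5) = -27037/6250000 m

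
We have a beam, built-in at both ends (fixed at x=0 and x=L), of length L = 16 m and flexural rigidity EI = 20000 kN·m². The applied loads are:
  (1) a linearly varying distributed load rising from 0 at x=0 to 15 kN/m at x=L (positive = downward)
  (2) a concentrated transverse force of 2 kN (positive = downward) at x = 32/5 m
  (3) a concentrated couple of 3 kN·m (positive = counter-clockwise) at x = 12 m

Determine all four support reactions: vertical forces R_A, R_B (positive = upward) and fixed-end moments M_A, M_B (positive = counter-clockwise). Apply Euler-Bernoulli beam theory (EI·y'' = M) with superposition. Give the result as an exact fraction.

Load 1 — triangular load w₀=15 kN/m (0→w₀ over full span):
  R_A = 3w₀L/20 = 3·15·16/20 = 36 kN
  M_A = w₀L²/30 = 15·16²/30 = 128 kN·m
  R_B = 7w₀L/20 = 7·15·16/20 = 84 kN
  M_B = -w₀L²/20 = -15·16²/20 = -192 kN·m
Load 2 — point force P=2 kN at a=32/5 m (b=L-a=48/5):
  R_A = Pb²(3a+b)/L³ = 2·(48/5)²·(3·(32/5)+(48/5))/16³ = 162/125 kN
  M_A = Pab²/L² = 2·(32/5)·(48/5)²/16² = 576/125 kN·m
  R_B = Pa²(a+3b)/L³ = 2·(32/5)²·((32/5)+3·(48/5))/16³ = 88/125 kN
  M_B = -Pa²b/L² = -2·(32/5)²·(48/5)/16² = -384/125 kN·m
Load 3 — applied couple M₀=3 kN·m at a=12 m (b=L-a=4):
  R_A = 6M₀ab/L³ = 6·3·12·4/16³ = 27/128 kN
  M_A = M₀b(2a-b)/L² = 3·4·(2·12-4)/16² = 15/16 kN·m
  R_B = -6M₀ab/L³ = -6·3·12·4/16³ = -27/128 kN
  M_B = M₀a(2b-a)/L² = 3·12·(2·4-12)/16² = -9/16 kN·m
Superposition: R_A = 600111/16000 kN, M_A = 267091/2000 kN·m, R_B = 1351889/16000 kN, M_B = -391269/2000 kN·m

R_A = 600111/16000 kN, M_A = 267091/2000 kN·m, R_B = 1351889/16000 kN, M_B = -391269/2000 kN·m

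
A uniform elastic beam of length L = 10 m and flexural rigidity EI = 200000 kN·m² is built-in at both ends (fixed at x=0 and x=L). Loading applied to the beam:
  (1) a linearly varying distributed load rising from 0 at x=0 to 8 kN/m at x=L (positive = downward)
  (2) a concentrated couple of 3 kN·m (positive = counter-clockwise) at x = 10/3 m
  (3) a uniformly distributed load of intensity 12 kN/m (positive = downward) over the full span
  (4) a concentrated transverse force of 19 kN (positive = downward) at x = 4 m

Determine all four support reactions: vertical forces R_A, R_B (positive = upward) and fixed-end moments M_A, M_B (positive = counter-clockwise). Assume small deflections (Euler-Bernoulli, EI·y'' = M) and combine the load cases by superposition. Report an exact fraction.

R_A = 10589/125 kN, M_A = 11552/75 kN·m, R_B = 11786/125 kN, M_B = -3931/25 kN·m

Load 1 — triangular load w₀=8 kN/m (0→w₀ over full span):
  R_A = 3w₀L/20 = 3·8·10/20 = 12 kN
  M_A = w₀L²/30 = 8·10²/30 = 80/3 kN·m
  R_B = 7w₀L/20 = 7·8·10/20 = 28 kN
  M_B = -w₀L²/20 = -8·10²/20 = -40 kN·m
Load 2 — applied couple M₀=3 kN·m at a=10/3 m (b=L-a=20/3):
  R_A = 6M₀ab/L³ = 6·3·(10/3)·(20/3)/10³ = 2/5 kN
  M_A = M₀b(2a-b)/L² = 3·(20/3)·(2·(10/3)-(20/3))/10² = 0 kN·m
  R_B = -6M₀ab/L³ = -6·3·(10/3)·(20/3)/10³ = -2/5 kN
  M_B = M₀a(2b-a)/L² = 3·(10/3)·(2·(20/3)-(10/3))/10² = 1 kN·m
Load 3 — uniform load w=12 kN/m over full span:
  R_A = wL/2 = 12·10/2 = 60 kN
  M_A = wL²/12 = 12·10²/12 = 100 kN·m
  R_B = wL/2 = 12·10/2 = 60 kN
  M_B = -wL²/12 = -12·10²/12 = -100 kN·m
Load 4 — point force P=19 kN at a=4 m (b=L-a=6):
  R_A = Pb²(3a+b)/L³ = 19·6²·(3·4+6)/10³ = 1539/125 kN
  M_A = Pab²/L² = 19·4·6²/10² = 684/25 kN·m
  R_B = Pa²(a+3b)/L³ = 19·4²·(4+3·6)/10³ = 836/125 kN
  M_B = -Pa²b/L² = -19·4²·6/10² = -456/25 kN·m
Superposition: R_A = 10589/125 kN, M_A = 11552/75 kN·m, R_B = 11786/125 kN, M_B = -3931/25 kN·m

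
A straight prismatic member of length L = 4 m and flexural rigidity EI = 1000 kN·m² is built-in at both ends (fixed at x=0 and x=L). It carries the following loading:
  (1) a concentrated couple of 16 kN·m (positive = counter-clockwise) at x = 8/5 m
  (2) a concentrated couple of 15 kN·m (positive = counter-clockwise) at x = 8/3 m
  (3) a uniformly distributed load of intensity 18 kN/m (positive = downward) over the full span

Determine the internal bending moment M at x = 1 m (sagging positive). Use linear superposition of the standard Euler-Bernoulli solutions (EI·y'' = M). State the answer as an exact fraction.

Load 1 — applied couple M₀=16 kN·m at a=8/5 m (b=L-a=12/5):
  M_1 = R_Ax - M_A  [x≤a] with R_A=144/25, M_A=48/25 = (144/25)·1 - (48/25) = 96/25 kN·m
Load 2 — applied couple M₀=15 kN·m at a=8/3 m (b=L-a=4/3):
  M_2 = R_Ax - M_A  [x≤a] with R_A=5, M_A=5 = 5·1 - 5 = 0 kN·m
Load 3 — uniform load w=18 kN/m over full span:
  M_3 = wLx/2 - wL²/12 - wx²/2 = 18·4·1/2 - 18·4²/12 - 18·1²/2 = 3 kN·m
Superposition: M = Σ M_i = 171/25 kN·m ≈ 6.840000 kN·m

M(1) = 171/25 kN·m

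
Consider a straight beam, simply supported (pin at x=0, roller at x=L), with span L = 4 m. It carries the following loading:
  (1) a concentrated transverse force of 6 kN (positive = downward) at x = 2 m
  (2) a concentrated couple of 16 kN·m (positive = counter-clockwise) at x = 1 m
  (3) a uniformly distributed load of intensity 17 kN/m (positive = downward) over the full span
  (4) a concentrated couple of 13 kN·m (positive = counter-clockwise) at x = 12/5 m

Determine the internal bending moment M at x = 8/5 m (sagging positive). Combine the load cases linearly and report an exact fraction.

M(8/5) = 826/25 kN·m

Load 1 — point force P=6 kN at a=2 m (b=L-a=2):
  M_1 = Pbx/L  [x≤a] = 6·2·(8/5)/4 = 24/5 kN·m
Load 2 — applied couple M₀=16 kN·m at a=1 m (b=L-a=3):
  M_2 = M₀x/L - M₀  [x>a] = 16·(8/5)/4 - 16 = -48/5 kN·m
Load 3 — uniform load w=17 kN/m over full span:
  M_3 = wx(L-x)/2 = 17·(8/5)·(4-(8/5))/2 = 816/25 kN·m
Load 4 — applied couple M₀=13 kN·m at a=12/5 m (b=L-a=8/5):
  M_4 = M₀x/L  [x≤a] = 13·(8/5)/4 = 26/5 kN·m
Superposition: M = Σ M_i = 826/25 kN·m ≈ 33.040000 kN·m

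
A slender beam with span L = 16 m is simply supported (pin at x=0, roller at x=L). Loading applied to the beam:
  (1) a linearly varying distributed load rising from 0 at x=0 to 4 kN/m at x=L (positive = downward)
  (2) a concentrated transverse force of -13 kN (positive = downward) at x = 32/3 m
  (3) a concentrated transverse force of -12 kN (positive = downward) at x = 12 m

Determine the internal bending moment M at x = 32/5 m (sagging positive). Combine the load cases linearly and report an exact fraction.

M(32/5) = 3904/375 kN·m

Load 1 — triangular load w₀=4 kN/m (0→w₀ over full span):
  M_1 = w₀Lx/6 - w₀x³/(6L) = 4·16·(32/5)/6 - 4·(32/5)³/(6·16) = 7168/125 kN·m
Load 2 — point force P=-13 kN at a=32/3 m (b=L-a=16/3):
  M_2 = Pbx/L  [x≤a] = (-13)·(16/3)·(32/5)/16 = -416/15 kN·m
Load 3 — point force P=-12 kN at a=12 m (b=L-a=4):
  M_3 = Pbx/L  [x≤a] = (-12)·4·(32/5)/16 = -96/5 kN·m
Superposition: M = Σ M_i = 3904/375 kN·m ≈ 10.410667 kN·m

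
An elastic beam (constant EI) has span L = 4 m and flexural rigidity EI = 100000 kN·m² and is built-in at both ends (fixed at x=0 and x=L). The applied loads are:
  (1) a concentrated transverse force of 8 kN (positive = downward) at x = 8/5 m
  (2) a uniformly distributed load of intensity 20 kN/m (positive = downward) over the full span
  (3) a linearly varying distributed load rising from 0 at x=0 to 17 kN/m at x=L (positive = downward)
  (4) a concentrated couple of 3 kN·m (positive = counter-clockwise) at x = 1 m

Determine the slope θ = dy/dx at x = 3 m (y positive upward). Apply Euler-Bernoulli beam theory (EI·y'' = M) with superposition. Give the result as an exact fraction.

θ(3) = 124037/800000000 rad

Load 1 — point force P=8 kN at a=8/5 m (b=L-a=12/5):
  θ_1 = Pa²(L-x)(2bL-(3b+a)(L-x))/(2L³EI)  [x>a] = 8·(8/5)²·(4-3)·(2·(12/5)·4-(3·(12/5)+(8/5))·(4-3))/(2·4³·100000) = 13/781250 rad
Load 2 — uniform load w=20 kN/m over full span:
  θ_2 = -wx(L-x)(L-2x)/(12EI) = -20·3·(4-3)·(4-2·3)/(12·100000) = 1/10000 rad
Load 3 — triangular load w₀=17 kN/m (0→w₀ over full span):
  θ_3 = -w₀(2x(L-x)(L-2x)(x+2L)+x²(L-x)²)/(120LEI) = -17·(2·3·(4-3)·(4-2·3)·(3+2·4)+3²·(4-3)²)/(120·4·100000) = 697/16000000 rad
Load 4 — applied couple M₀=3 kN·m at a=1 m (b=L-a=3):
  θ_4 = (R_Ax²/2 - M_Ax - M₀(x-a))/EI  [x>a] with R_A=27/32, M_A=-9/16 = ((27/32)·3²/2 - (-9/16)·3 - 3·(3-1))/100000 = -33/6400000 rad
Superposition: θ = Σ θ_i = 124037/800000000 rad ≈ 0.000155 rad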